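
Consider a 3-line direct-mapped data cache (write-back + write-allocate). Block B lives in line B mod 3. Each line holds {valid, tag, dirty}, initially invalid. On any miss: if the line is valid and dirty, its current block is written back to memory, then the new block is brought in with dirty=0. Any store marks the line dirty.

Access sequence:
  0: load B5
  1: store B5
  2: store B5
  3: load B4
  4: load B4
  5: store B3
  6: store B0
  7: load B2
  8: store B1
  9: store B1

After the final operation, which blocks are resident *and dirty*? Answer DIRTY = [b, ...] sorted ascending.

0: R B5 → L2 miss [-]
1: W B5 → L2 hit [D]
2: W B5 → L2 hit [D]
3: R B4 → L1 miss [-]
4: R B4 → L1 hit [-]
5: W B3 → L0 miss [D]
6: W B0 → L0 miss wb→B3 [D]
7: R B2 → L2 miss wb→B5 [-]
8: W B1 → L1 miss [D]
9: W B1 → L1 hit [D]

DIRTY = [0, 1]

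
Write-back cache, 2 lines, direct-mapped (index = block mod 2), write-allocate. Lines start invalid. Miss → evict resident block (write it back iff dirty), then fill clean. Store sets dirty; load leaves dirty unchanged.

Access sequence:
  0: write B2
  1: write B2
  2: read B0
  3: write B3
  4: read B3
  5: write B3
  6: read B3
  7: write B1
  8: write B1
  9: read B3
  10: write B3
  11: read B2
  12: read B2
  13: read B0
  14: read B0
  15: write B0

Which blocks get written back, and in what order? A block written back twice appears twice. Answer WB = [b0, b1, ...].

0: W B2 → L0 miss [D]
1: W B2 → L0 hit [D]
2: R B0 → L0 miss wb→B2 [-]
3: W B3 → L1 miss [D]
4: R B3 → L1 hit [D]
5: W B3 → L1 hit [D]
6: R B3 → L1 hit [D]
7: W B1 → L1 miss wb→B3 [D]
8: W B1 → L1 hit [D]
9: R B3 → L1 miss wb→B1 [-]
10: W B3 → L1 hit [D]
11: R B2 → L0 miss [-]
12: R B2 → L0 hit [-]
13: R B0 → L0 miss [-]
14: R B0 → L0 hit [-]
15: W B0 → L0 hit [D]

WB = [2, 3, 1]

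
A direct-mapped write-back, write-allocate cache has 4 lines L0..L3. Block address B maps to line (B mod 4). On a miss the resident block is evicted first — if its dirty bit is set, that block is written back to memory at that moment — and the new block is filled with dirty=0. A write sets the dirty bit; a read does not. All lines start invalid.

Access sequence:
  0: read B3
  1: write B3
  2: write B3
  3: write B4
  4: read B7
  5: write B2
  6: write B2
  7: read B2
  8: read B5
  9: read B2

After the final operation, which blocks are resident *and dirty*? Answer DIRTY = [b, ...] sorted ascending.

0: R B3 → L3 miss [-]
1: W B3 → L3 hit [D]
2: W B3 → L3 hit [D]
3: W B4 → L0 miss [D]
4: R B7 → L3 miss wb→B3 [-]
5: W B2 → L2 miss [D]
6: W B2 → L2 hit [D]
7: R B2 → L2 hit [D]
8: R B5 → L1 miss [-]
9: R B2 → L2 hit [D]

DIRTY = [2, 4]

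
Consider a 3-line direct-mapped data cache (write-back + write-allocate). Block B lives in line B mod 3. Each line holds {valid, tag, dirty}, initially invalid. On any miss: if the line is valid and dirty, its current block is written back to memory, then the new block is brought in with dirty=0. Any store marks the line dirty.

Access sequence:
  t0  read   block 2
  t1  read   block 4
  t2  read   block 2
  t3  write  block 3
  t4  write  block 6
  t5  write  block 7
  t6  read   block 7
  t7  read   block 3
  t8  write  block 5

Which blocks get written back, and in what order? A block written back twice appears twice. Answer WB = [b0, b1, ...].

WB = [3, 6]

  0 | R B2 → L2 miss [-]
  1 | R B4 → L1 miss [-]
  2 | R B2 → L2 hit [-]
  3 | W B3 → L0 miss [D]
  4 | W B6 → L0 miss wb→B3 [D]
  5 | W B7 → L1 miss [D]
  6 | R B7 → L1 hit [D]
  7 | R B3 → L0 miss wb→B6 [-]
  8 | W B5 → L2 miss [D]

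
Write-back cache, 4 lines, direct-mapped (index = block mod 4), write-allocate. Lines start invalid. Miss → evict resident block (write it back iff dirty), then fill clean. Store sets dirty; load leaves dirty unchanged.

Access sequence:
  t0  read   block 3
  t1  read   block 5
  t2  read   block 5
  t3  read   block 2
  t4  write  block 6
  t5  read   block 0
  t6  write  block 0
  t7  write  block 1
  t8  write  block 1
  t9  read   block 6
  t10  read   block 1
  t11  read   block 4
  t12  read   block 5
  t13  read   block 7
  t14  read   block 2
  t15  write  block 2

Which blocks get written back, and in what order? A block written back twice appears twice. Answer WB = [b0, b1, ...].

WB = [0, 1, 6]

0: R B3 → L3 miss [-]
1: R B5 → L1 miss [-]
2: R B5 → L1 hit [-]
3: R B2 → L2 miss [-]
4: W B6 → L2 miss [D]
5: R B0 → L0 miss [-]
6: W B0 → L0 hit [D]
7: W B1 → L1 miss [D]
8: W B1 → L1 hit [D]
9: R B6 → L2 hit [D]
10: R B1 → L1 hit [D]
11: R B4 → L0 miss wb→B0 [-]
12: R B5 → L1 miss wb→B1 [-]
13: R B7 → L3 miss [-]
14: R B2 → L2 miss wb→B6 [-]
15: W B2 → L2 hit [D]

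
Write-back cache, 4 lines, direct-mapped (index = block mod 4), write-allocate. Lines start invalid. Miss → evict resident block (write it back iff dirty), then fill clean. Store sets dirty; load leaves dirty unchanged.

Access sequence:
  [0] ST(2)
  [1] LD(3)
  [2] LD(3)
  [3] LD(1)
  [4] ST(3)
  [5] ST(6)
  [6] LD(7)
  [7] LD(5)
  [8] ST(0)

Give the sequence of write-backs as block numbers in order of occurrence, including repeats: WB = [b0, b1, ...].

0: W B2 -> L2 miss  d=D]
1: R B3 -> L3 miss  d=-]
2: R B3 -> L3 hit  d=-]
3: R B1 -> L1 miss  d=-]
4: W B3 -> L3 hit  d=D]
5: W B6 -> L2 miss wb->B2  d=D]
6: R B7 -> L3 miss wb->B3  d=-]
7: R B5 -> L1 miss  d=-]
8: W B0 -> L0 miss  d=D]

WB = [2, 3]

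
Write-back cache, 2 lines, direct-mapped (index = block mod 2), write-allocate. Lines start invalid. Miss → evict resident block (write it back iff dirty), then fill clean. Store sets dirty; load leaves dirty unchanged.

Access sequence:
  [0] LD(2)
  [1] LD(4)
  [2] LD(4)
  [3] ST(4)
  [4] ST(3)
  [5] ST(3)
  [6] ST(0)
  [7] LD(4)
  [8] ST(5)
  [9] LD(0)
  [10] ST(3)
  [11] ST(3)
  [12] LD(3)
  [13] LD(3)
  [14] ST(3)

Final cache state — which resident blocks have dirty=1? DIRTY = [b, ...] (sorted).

DIRTY = [3]

0: R B2 -> L0 miss  d=-]
1: R B4 -> L0 miss  d=-]
2: R B4 -> L0 hit  d=-]
3: W B4 -> L0 hit  d=D]
4: W B3 -> L1 miss  d=D]
5: W B3 -> L1 hit  d=D]
6: W B0 -> L0 miss wb->B4  d=D]
7: R B4 -> L0 miss wb->B0  d=-]
8: W B5 -> L1 miss wb->B3  d=D]
9: R B0 -> L0 miss  d=-]
10: W B3 -> L1 miss wb->B5  d=D]
11: W B3 -> L1 hit  d=D]
12: R B3 -> L1 hit  d=D]
13: R B3 -> L1 hit  d=D]
14: W B3 -> L1 hit  d=D]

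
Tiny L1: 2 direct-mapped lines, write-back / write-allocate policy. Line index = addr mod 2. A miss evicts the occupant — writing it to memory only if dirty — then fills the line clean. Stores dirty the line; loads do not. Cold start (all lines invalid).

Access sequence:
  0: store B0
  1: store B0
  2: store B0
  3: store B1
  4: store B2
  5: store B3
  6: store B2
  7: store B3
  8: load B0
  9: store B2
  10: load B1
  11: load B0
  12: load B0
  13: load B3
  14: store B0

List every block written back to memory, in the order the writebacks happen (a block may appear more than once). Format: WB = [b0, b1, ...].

  0 | W B0 → L0 miss [D]
  1 | W B0 → L0 hit [D]
  2 | W B0 → L0 hit [D]
  3 | W B1 → L1 miss [D]
  4 | W B2 → L0 miss wb→B0 [D]
  5 | W B3 → L1 miss wb→B1 [D]
  6 | W B2 → L0 hit [D]
  7 | W B3 → L1 hit [D]
  8 | R B0 → L0 miss wb→B2 [-]
  9 | W B2 → L0 miss [D]
  10 | R B1 → L1 miss wb→B3 [-]
  11 | R B0 → L0 miss wb→B2 [-]
  12 | R B0 → L0 hit [-]
  13 | R B3 → L1 miss [-]
  14 | W B0 → L0 hit [D]

WB = [0, 1, 2, 3, 2]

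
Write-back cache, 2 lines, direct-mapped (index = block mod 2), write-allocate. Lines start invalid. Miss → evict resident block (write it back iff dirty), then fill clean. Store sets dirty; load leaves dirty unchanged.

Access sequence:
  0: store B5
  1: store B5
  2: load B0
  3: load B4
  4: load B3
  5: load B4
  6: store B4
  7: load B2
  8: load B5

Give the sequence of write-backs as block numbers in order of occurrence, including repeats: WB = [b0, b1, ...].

0: W B5 -> L1 miss  d=D]
1: W B5 -> L1 hit  d=D]
2: R B0 -> L0 miss  d=-]
3: R B4 -> L0 miss  d=-]
4: R B3 -> L1 miss wb->B5  d=-]
5: R B4 -> L0 hit  d=-]
6: W B4 -> L0 hit  d=D]
7: R B2 -> L0 miss wb->B4  d=-]
8: R B5 -> L1 miss  d=-]

WB = [5, 4]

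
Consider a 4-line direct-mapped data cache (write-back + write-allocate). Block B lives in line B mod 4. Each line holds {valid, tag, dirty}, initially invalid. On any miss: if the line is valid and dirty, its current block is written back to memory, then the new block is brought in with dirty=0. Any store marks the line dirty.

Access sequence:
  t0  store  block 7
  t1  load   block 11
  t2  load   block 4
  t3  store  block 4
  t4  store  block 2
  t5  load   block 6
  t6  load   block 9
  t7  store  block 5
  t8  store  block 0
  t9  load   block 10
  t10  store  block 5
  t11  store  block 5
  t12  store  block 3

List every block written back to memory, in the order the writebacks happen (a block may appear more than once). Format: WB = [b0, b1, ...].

WB = [7, 2, 4]

  0 | W B7 → L3 miss [D]
  1 | R B11 → L3 miss wb→B7 [-]
  2 | R B4 → L0 miss [-]
  3 | W B4 → L0 hit [D]
  4 | W B2 → L2 miss [D]
  5 | R B6 → L2 miss wb→B2 [-]
  6 | R B9 → L1 miss [-]
  7 | W B5 → L1 miss [D]
  8 | W B0 → L0 miss wb→B4 [D]
  9 | R B10 → L2 miss [-]
  10 | W B5 → L1 hit [D]
  11 | W B5 → L1 hit [D]
  12 | W B3 → L3 miss [D]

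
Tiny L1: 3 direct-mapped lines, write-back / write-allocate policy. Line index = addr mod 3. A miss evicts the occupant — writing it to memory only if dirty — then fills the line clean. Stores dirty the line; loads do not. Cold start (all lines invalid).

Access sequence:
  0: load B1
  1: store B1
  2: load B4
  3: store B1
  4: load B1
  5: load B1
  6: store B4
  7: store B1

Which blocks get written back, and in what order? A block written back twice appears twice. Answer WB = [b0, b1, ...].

WB = [1, 1, 4]

0: R B1 -> L1 miss  d=-]
1: W B1 -> L1 hit  d=D]
2: R B4 -> L1 miss wb->B1  d=-]
3: W B1 -> L1 miss  d=D]
4: R B1 -> L1 hit  d=D]
5: R B1 -> L1 hit  d=D]
6: W B4 -> L1 miss wb->B1  d=D]
7: W B1 -> L1 miss wb->B4  d=D]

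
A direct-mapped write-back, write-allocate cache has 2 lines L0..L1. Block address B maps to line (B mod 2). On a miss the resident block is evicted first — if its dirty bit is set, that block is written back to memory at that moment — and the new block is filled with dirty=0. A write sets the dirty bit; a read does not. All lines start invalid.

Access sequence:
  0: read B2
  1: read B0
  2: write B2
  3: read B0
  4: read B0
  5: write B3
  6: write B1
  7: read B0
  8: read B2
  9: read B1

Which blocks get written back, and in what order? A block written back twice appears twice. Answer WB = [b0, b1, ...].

  0 | R B2 → L0 miss [-]
  1 | R B0 → L0 miss [-]
  2 | W B2 → L0 miss [D]
  3 | R B0 → L0 miss wb→B2 [-]
  4 | R B0 → L0 hit [-]
  5 | W B3 → L1 miss [D]
  6 | W B1 → L1 miss wb→B3 [D]
  7 | R B0 → L0 hit [-]
  8 | R B2 → L0 miss [-]
  9 | R B1 → L1 hit [D]

WB = [2, 3]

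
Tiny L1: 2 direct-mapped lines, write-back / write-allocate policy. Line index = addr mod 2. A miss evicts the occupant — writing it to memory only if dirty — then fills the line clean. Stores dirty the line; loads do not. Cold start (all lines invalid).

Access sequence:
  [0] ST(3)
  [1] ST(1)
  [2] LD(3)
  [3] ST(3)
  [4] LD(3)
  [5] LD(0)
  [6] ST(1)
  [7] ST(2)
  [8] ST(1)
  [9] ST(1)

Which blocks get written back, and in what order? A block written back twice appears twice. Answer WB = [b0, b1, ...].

WB = [3, 1, 3]

  0 | W B3 → L1 miss [D]
  1 | W B1 → L1 miss wb→B3 [D]
  2 | R B3 → L1 miss wb→B1 [-]
  3 | W B3 → L1 hit [D]
  4 | R B3 → L1 hit [D]
  5 | R B0 → L0 miss [-]
  6 | W B1 → L1 miss wb→B3 [D]
  7 | W B2 → L0 miss [D]
  8 | W B1 → L1 hit [D]
  9 | W B1 → L1 hit [D]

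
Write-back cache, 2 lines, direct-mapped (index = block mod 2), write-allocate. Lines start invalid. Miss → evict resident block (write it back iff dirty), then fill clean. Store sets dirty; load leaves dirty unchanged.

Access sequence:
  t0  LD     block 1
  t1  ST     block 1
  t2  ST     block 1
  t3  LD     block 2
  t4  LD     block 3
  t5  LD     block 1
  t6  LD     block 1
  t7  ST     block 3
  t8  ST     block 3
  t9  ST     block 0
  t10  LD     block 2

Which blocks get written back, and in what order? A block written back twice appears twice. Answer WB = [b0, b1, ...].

  0 | R B1 → L1 miss [-]
  1 | W B1 → L1 hit [D]
  2 | W B1 → L1 hit [D]
  3 | R B2 → L0 miss [-]
  4 | R B3 → L1 miss wb→B1 [-]
  5 | R B1 → L1 miss [-]
  6 | R B1 → L1 hit [-]
  7 | W B3 → L1 miss [D]
  8 | W B3 → L1 hit [D]
  9 | W B0 → L0 miss [D]
  10 | R B2 → L0 miss wb→B0 [-]

WB = [1, 0]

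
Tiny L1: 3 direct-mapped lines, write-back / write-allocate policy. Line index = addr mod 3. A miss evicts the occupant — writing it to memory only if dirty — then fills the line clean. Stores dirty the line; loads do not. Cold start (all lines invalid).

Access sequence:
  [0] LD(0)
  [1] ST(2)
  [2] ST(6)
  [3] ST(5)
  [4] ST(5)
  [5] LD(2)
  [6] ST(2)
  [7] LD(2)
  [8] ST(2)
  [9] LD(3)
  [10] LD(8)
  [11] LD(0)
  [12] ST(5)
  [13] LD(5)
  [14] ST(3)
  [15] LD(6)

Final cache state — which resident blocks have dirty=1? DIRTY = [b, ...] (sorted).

0: R B0 → L0 miss [-]
1: W B2 → L2 miss [D]
2: W B6 → L0 miss [D]
3: W B5 → L2 miss wb→B2 [D]
4: W B5 → L2 hit [D]
5: R B2 → L2 miss wb→B5 [-]
6: W B2 → L2 hit [D]
7: R B2 → L2 hit [D]
8: W B2 → L2 hit [D]
9: R B3 → L0 miss wb→B6 [-]
10: R B8 → L2 miss wb→B2 [-]
11: R B0 → L0 miss [-]
12: W B5 → L2 miss [D]
13: R B5 → L2 hit [D]
14: W B3 → L0 miss [D]
15: R B6 → L0 miss wb→B3 [-]

DIRTY = [5]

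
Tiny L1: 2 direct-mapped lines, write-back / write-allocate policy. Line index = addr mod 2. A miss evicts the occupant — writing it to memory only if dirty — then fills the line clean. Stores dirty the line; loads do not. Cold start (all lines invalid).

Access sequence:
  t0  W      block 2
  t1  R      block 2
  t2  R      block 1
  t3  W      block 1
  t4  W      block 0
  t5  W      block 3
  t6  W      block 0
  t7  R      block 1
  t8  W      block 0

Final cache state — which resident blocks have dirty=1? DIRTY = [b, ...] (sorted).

0: W B2 -> L0 miss  d=D]
1: R B2 -> L0 hit  d=D]
2: R B1 -> L1 miss  d=-]
3: W B1 -> L1 hit  d=D]
4: W B0 -> L0 miss wb->B2  d=D]
5: W B3 -> L1 miss wb->B1  d=D]
6: W B0 -> L0 hit  d=D]
7: R B1 -> L1 miss wb->B3  d=-]
8: W B0 -> L0 hit  d=D]

DIRTY = [0]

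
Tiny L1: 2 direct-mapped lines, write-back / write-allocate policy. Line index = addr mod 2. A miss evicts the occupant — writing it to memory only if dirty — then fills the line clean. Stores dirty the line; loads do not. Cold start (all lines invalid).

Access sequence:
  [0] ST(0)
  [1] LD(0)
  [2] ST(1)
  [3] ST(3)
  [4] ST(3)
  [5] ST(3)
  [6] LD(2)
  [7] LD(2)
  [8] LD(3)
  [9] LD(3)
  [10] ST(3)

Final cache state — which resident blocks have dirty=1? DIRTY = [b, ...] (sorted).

0: W B0 -> L0 miss  d=D]
1: R B0 -> L0 hit  d=D]
2: W B1 -> L1 miss  d=D]
3: W B3 -> L1 miss wb->B1  d=D]
4: W B3 -> L1 hit  d=D]
5: W B3 -> L1 hit  d=D]
6: R B2 -> L0 miss wb->B0  d=-]
7: R B2 -> L0 hit  d=-]
8: R B3 -> L1 hit  d=D]
9: R B3 -> L1 hit  d=D]
10: W B3 -> L1 hit  d=D]

DIRTY = [3]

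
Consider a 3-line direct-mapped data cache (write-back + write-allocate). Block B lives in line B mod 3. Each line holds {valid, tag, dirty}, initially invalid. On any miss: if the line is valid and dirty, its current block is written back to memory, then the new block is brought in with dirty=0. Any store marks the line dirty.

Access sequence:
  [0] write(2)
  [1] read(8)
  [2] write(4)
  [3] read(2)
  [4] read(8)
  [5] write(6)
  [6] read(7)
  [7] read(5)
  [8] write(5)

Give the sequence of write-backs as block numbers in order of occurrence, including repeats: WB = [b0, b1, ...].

WB = [2, 4]

0: W B2 -> L2 miss  d=D]
1: R B8 -> L2 miss wb->B2  d=-]
2: W B4 -> L1 miss  d=D]
3: R B2 -> L2 miss  d=-]
4: R B8 -> L2 miss  d=-]
5: W B6 -> L0 miss  d=D]
6: R B7 -> L1 miss wb->B4  d=-]
7: R B5 -> L2 miss  d=-]
8: W B5 -> L2 hit  d=D]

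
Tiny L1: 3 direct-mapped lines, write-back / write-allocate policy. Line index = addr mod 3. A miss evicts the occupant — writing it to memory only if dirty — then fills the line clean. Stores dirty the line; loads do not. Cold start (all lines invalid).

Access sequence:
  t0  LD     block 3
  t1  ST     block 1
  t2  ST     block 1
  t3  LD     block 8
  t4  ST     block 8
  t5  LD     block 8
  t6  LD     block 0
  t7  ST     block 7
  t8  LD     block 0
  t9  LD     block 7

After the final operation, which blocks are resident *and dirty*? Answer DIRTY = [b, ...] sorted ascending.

DIRTY = [7, 8]

  0 | R B3 → L0 miss [-]
  1 | W B1 → L1 miss [D]
  2 | W B1 → L1 hit [D]
  3 | R B8 → L2 miss [-]
  4 | W B8 → L2 hit [D]
  5 | R B8 → L2 hit [D]
  6 | R B0 → L0 miss [-]
  7 | W B7 → L1 miss wb→B1 [D]
  8 | R B0 → L0 hit [-]
  9 | R B7 → L1 hit [D]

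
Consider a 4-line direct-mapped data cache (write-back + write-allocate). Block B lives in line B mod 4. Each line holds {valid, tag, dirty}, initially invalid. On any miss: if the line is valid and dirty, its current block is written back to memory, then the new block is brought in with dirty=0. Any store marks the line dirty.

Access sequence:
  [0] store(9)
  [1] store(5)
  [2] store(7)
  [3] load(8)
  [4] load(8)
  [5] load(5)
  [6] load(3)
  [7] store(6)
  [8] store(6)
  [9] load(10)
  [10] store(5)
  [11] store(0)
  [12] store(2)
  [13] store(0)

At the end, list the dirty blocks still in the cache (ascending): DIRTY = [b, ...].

0: W B9 → L1 miss [D]
1: W B5 → L1 miss wb→B9 [D]
2: W B7 → L3 miss [D]
3: R B8 → L0 miss [-]
4: R B8 → L0 hit [-]
5: R B5 → L1 hit [D]
6: R B3 → L3 miss wb→B7 [-]
7: W B6 → L2 miss [D]
8: W B6 → L2 hit [D]
9: R B10 → L2 miss wb→B6 [-]
10: W B5 → L1 hit [D]
11: W B0 → L0 miss [D]
12: W B2 → L2 miss [D]
13: W B0 → L0 hit [D]

DIRTY = [0, 2, 5]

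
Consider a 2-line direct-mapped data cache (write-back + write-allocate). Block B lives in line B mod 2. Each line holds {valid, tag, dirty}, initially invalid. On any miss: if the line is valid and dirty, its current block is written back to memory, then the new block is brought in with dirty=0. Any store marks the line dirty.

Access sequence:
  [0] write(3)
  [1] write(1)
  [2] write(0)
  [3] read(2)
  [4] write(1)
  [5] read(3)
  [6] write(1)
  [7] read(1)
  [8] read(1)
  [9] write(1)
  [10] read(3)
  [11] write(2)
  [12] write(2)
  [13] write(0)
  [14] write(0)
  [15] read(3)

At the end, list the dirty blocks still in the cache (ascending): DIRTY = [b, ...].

DIRTY = [0]

0: W B3 -> L1 miss  d=D]
1: W B1 -> L1 miss wb->B3  d=D]
2: W B0 -> L0 miss  d=D]
3: R B2 -> L0 miss wb->B0  d=-]
4: W B1 -> L1 hit  d=D]
5: R B3 -> L1 miss wb->B1  d=-]
6: W B1 -> L1 miss  d=D]
7: R B1 -> L1 hit  d=D]
8: R B1 -> L1 hit  d=D]
9: W B1 -> L1 hit  d=D]
10: R B3 -> L1 miss wb->B1  d=-]
11: W B2 -> L0 hit  d=D]
12: W B2 -> L0 hit  d=D]
13: W B0 -> L0 miss wb->B2  d=D]
14: W B0 -> L0 hit  d=D]
15: R B3 -> L1 hit  d=-]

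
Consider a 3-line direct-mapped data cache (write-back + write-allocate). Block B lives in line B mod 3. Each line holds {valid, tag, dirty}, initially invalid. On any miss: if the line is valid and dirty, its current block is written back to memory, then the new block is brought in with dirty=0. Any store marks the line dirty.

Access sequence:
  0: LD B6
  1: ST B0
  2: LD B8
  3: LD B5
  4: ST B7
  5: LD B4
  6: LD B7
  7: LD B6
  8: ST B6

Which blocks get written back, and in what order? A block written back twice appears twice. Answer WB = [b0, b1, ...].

0: R B6 -> L0 miss  d=-]
1: W B0 -> L0 miss  d=D]
2: R B8 -> L2 miss  d=-]
3: R B5 -> L2 miss  d=-]
4: W B7 -> L1 miss  d=D]
5: R B4 -> L1 miss wb->B7  d=-]
6: R B7 -> L1 miss  d=-]
7: R B6 -> L0 miss wb->B0  d=-]
8: W B6 -> L0 hit  d=D]

WB = [7, 0]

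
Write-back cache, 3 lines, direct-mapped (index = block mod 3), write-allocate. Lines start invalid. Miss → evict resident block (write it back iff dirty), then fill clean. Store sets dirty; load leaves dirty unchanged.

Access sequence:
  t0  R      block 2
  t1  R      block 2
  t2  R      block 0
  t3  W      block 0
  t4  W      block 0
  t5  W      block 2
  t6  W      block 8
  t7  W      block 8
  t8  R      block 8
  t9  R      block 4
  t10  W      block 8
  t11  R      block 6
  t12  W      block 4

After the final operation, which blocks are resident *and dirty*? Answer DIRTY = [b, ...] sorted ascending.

DIRTY = [4, 8]

0: R B2 → L2 miss [-]
1: R B2 → L2 hit [-]
2: R B0 → L0 miss [-]
3: W B0 → L0 hit [D]
4: W B0 → L0 hit [D]
5: W B2 → L2 hit [D]
6: W B8 → L2 miss wb→B2 [D]
7: W B8 → L2 hit [D]
8: R B8 → L2 hit [D]
9: R B4 → L1 miss [-]
10: W B8 → L2 hit [D]
11: R B6 → L0 miss wb→B0 [-]
12: W B4 → L1 hit [D]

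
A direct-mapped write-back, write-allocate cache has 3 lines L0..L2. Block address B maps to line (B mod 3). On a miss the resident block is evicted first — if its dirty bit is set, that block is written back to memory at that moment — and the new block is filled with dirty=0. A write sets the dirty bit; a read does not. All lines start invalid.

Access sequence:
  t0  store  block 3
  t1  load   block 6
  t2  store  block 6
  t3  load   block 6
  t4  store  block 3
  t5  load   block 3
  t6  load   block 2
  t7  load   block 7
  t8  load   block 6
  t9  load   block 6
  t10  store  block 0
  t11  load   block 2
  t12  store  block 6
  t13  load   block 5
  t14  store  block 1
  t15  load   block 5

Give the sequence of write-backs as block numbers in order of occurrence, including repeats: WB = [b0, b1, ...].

WB = [3, 6, 3, 0]

  0 | W B3 → L0 miss [D]
  1 | R B6 → L0 miss wb→B3 [-]
  2 | W B6 → L0 hit [D]
  3 | R B6 → L0 hit [D]
  4 | W B3 → L0 miss wb→B6 [D]
  5 | R B3 → L0 hit [D]
  6 | R B2 → L2 miss [-]
  7 | R B7 → L1 miss [-]
  8 | R B6 → L0 miss wb→B3 [-]
  9 | R B6 → L0 hit [-]
  10 | W B0 → L0 miss [D]
  11 | R B2 → L2 hit [-]
  12 | W B6 → L0 miss wb→B0 [D]
  13 | R B5 → L2 miss [-]
  14 | W B1 → L1 miss [D]
  15 | R B5 → L2 hit [-]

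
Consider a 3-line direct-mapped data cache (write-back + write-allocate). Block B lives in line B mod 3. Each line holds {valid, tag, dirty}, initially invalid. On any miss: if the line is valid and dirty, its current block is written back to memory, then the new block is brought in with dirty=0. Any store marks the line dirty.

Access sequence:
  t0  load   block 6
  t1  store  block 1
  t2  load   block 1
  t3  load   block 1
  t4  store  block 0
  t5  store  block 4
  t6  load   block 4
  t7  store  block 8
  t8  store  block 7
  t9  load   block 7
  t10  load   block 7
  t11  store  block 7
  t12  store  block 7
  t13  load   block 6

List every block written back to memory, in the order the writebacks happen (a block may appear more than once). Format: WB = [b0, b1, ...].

  0 | R B6 → L0 miss [-]
  1 | W B1 → L1 miss [D]
  2 | R B1 → L1 hit [D]
  3 | R B1 → L1 hit [D]
  4 | W B0 → L0 miss [D]
  5 | W B4 → L1 miss wb→B1 [D]
  6 | R B4 → L1 hit [D]
  7 | W B8 → L2 miss [D]
  8 | W B7 → L1 miss wb→B4 [D]
  9 | R B7 → L1 hit [D]
  10 | R B7 → L1 hit [D]
  11 | W B7 → L1 hit [D]
  12 | W B7 → L1 hit [D]
  13 | R B6 → L0 miss wb→B0 [-]

WB = [1, 4, 0]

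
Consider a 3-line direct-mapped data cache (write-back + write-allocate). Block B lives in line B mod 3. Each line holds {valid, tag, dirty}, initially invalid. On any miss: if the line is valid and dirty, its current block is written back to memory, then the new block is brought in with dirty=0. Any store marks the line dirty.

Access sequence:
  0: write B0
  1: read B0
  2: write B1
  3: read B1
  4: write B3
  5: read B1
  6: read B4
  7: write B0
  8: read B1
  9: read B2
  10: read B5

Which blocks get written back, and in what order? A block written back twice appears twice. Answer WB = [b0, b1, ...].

WB = [0, 1, 3]

0: W B0 -> L0 miss  d=D]
1: R B0 -> L0 hit  d=D]
2: W B1 -> L1 miss  d=D]
3: R B1 -> L1 hit  d=D]
4: W B3 -> L0 miss wb->B0  d=D]
5: R B1 -> L1 hit  d=D]
6: R B4 -> L1 miss wb->B1  d=-]
7: W B0 -> L0 miss wb->B3  d=D]
8: R B1 -> L1 miss  d=-]
9: R B2 -> L2 miss  d=-]
10: R B5 -> L2 miss  d=-]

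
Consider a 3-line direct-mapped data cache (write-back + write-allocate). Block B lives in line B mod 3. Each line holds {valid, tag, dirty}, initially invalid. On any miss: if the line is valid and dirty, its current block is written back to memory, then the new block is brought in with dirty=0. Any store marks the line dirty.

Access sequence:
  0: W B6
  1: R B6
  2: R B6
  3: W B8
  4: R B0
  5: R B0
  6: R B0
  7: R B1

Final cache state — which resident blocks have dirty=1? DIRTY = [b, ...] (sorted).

DIRTY = [8]

0: W B6 -> L0 miss  d=D]
1: R B6 -> L0 hit  d=D]
2: R B6 -> L0 hit  d=D]
3: W B8 -> L2 miss  d=D]
4: R B0 -> L0 miss wb->B6  d=-]
5: R B0 -> L0 hit  d=-]
6: R B0 -> L0 hit  d=-]
7: R B1 -> L1 miss  d=-]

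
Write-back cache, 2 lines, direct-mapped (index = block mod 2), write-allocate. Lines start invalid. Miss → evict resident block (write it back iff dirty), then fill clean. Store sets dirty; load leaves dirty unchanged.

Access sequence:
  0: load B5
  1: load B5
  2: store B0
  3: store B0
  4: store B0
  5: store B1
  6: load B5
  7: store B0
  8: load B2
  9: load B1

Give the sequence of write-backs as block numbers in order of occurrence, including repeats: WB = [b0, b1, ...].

WB = [1, 0]

  0 | R B5 → L1 miss [-]
  1 | R B5 → L1 hit [-]
  2 | W B0 → L0 miss [D]
  3 | W B0 → L0 hit [D]
  4 | W B0 → L0 hit [D]
  5 | W B1 → L1 miss [D]
  6 | R B5 → L1 miss wb→B1 [-]
  7 | W B0 → L0 hit [D]
  8 | R B2 → L0 miss wb→B0 [-]
  9 | R B1 → L1 miss [-]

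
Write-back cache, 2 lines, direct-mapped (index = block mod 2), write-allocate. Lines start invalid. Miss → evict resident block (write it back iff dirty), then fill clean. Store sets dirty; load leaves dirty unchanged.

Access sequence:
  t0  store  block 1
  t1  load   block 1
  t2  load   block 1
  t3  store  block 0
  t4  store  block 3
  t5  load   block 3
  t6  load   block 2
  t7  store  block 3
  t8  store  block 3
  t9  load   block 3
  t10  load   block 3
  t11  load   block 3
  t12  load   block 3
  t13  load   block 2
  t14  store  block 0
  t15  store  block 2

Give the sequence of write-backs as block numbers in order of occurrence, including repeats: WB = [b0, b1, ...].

WB = [1, 0, 0]

  0 | W B1 → L1 miss [D]
  1 | R B1 → L1 hit [D]
  2 | R B1 → L1 hit [D]
  3 | W B0 → L0 miss [D]
  4 | W B3 → L1 miss wb→B1 [D]
  5 | R B3 → L1 hit [D]
  6 | R B2 → L0 miss wb→B0 [-]
  7 | W B3 → L1 hit [D]
  8 | W B3 → L1 hit [D]
  9 | R B3 → L1 hit [D]
  10 | R B3 → L1 hit [D]
  11 | R B3 → L1 hit [D]
  12 | R B3 → L1 hit [D]
  13 | R B2 → L0 hit [-]
  14 | W B0 → L0 miss [D]
  15 | W B2 → L0 miss wb→B0 [D]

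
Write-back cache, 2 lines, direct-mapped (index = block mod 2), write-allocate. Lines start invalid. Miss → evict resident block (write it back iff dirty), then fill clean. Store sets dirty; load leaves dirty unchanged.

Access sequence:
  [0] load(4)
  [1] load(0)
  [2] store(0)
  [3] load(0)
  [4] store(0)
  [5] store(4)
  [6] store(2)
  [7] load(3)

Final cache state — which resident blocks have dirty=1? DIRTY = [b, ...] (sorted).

0: R B4 -> L0 miss  d=-]
1: R B0 -> L0 miss  d=-]
2: W B0 -> L0 hit  d=D]
3: R B0 -> L0 hit  d=D]
4: W B0 -> L0 hit  d=D]
5: W B4 -> L0 miss wb->B0  d=D]
6: W B2 -> L0 miss wb->B4  d=D]
7: R B3 -> L1 miss  d=-]

DIRTY = [2]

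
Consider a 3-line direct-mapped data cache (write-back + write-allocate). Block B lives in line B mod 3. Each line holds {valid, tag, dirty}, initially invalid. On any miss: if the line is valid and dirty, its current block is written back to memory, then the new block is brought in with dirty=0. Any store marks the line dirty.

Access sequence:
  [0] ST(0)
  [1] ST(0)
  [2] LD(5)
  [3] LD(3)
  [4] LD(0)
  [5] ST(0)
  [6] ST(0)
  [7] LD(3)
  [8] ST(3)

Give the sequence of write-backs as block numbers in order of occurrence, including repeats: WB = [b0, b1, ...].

0: W B0 → L0 miss [D]
1: W B0 → L0 hit [D]
2: R B5 → L2 miss [-]
3: R B3 → L0 miss wb→B0 [-]
4: R B0 → L0 miss [-]
5: W B0 → L0 hit [D]
6: W B0 → L0 hit [D]
7: R B3 → L0 miss wb→B0 [-]
8: W B3 → L0 hit [D]

WB = [0, 0]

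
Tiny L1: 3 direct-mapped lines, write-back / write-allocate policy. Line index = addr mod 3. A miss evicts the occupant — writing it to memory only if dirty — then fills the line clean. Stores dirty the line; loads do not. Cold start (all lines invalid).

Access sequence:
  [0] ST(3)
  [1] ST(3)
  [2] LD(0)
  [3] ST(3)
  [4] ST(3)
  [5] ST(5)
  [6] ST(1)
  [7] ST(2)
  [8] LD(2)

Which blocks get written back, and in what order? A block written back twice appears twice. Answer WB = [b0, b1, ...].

WB = [3, 5]

0: W B3 -> L0 miss  d=D]
1: W B3 -> L0 hit  d=D]
2: R B0 -> L0 miss wb->B3  d=-]
3: W B3 -> L0 miss  d=D]
4: W B3 -> L0 hit  d=D]
5: W B5 -> L2 miss  d=D]
6: W B1 -> L1 miss  d=D]
7: W B2 -> L2 miss wb->B5  d=D]
8: R B2 -> L2 hit  d=D]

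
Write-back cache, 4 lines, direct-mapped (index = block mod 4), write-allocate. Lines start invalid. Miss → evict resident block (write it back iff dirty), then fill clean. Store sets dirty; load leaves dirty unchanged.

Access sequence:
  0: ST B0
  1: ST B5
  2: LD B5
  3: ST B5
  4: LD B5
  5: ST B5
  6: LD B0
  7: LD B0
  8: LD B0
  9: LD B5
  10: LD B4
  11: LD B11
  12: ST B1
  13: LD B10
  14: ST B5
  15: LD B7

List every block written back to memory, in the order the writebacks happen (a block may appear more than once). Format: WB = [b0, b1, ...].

WB = [0, 5, 1]

0: W B0 → L0 miss [D]
1: W B5 → L1 miss [D]
2: R B5 → L1 hit [D]
3: W B5 → L1 hit [D]
4: R B5 → L1 hit [D]
5: W B5 → L1 hit [D]
6: R B0 → L0 hit [D]
7: R B0 → L0 hit [D]
8: R B0 → L0 hit [D]
9: R B5 → L1 hit [D]
10: R B4 → L0 miss wb→B0 [-]
11: R B11 → L3 miss [-]
12: W B1 → L1 miss wb→B5 [D]
13: R B10 → L2 miss [-]
14: W B5 → L1 miss wb→B1 [D]
15: R B7 → L3 miss [-]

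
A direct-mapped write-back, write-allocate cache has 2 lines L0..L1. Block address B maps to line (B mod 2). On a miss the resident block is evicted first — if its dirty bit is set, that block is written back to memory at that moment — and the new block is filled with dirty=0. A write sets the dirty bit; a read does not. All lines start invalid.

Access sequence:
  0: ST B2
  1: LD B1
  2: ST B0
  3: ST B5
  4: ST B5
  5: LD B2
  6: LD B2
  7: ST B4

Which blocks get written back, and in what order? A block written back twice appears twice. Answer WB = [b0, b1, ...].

WB = [2, 0]

0: W B2 → L0 miss [D]
1: R B1 → L1 miss [-]
2: W B0 → L0 miss wb→B2 [D]
3: W B5 → L1 miss [D]
4: W B5 → L1 hit [D]
5: R B2 → L0 miss wb→B0 [-]
6: R B2 → L0 hit [-]
7: W B4 → L0 miss [D]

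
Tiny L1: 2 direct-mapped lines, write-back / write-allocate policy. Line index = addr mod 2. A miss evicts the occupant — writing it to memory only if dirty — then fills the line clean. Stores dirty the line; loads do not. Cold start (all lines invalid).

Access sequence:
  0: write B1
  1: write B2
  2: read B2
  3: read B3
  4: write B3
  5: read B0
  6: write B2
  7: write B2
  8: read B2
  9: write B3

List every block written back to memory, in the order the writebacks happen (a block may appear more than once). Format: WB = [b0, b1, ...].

0: W B1 -> L1 miss  d=D]
1: W B2 -> L0 miss  d=D]
2: R B2 -> L0 hit  d=D]
3: R B3 -> L1 miss wb->B1  d=-]
4: W B3 -> L1 hit  d=D]
5: R B0 -> L0 miss wb->B2  d=-]
6: W B2 -> L0 miss  d=D]
7: W B2 -> L0 hit  d=D]
8: R B2 -> L0 hit  d=D]
9: W B3 -> L1 hit  d=D]

WB = [1, 2]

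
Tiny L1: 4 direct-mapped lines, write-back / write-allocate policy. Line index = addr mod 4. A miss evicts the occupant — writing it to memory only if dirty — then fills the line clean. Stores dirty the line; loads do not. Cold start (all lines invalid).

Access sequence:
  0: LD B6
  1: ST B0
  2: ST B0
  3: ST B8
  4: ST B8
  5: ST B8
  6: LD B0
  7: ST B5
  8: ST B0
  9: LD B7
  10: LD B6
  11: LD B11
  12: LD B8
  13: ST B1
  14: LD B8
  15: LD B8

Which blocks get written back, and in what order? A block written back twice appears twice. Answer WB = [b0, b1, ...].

WB = [0, 8, 0, 5]

0: R B6 → L2 miss [-]
1: W B0 → L0 miss [D]
2: W B0 → L0 hit [D]
3: W B8 → L0 miss wb→B0 [D]
4: W B8 → L0 hit [D]
5: W B8 → L0 hit [D]
6: R B0 → L0 miss wb→B8 [-]
7: W B5 → L1 miss [D]
8: W B0 → L0 hit [D]
9: R B7 → L3 miss [-]
10: R B6 → L2 hit [-]
11: R B11 → L3 miss [-]
12: R B8 → L0 miss wb→B0 [-]
13: W B1 → L1 miss wb→B5 [D]
14: R B8 → L0 hit [-]
15: R B8 → L0 hit [-]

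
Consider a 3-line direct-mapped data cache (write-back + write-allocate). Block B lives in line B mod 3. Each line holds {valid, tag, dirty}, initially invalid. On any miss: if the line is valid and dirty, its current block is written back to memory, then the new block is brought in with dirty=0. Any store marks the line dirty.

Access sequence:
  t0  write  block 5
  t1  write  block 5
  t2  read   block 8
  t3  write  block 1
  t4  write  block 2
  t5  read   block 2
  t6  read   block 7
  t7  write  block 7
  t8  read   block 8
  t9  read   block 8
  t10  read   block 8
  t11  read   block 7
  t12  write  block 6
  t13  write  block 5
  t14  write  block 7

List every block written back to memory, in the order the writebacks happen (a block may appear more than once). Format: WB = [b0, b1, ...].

WB = [5, 1, 2]

0: W B5 -> L2 miss  d=D]
1: W B5 -> L2 hit  d=D]
2: R B8 -> L2 miss wb->B5  d=-]
3: W B1 -> L1 miss  d=D]
4: W B2 -> L2 miss  d=D]
5: R B2 -> L2 hit  d=D]
6: R B7 -> L1 miss wb->B1  d=-]
7: W B7 -> L1 hit  d=D]
8: R B8 -> L2 miss wb->B2  d=-]
9: R B8 -> L2 hit  d=-]
10: R B8 -> L2 hit  d=-]
11: R B7 -> L1 hit  d=D]
12: W B6 -> L0 miss  d=D]
13: W B5 -> L2 miss  d=D]
14: W B7 -> L1 hit  d=D]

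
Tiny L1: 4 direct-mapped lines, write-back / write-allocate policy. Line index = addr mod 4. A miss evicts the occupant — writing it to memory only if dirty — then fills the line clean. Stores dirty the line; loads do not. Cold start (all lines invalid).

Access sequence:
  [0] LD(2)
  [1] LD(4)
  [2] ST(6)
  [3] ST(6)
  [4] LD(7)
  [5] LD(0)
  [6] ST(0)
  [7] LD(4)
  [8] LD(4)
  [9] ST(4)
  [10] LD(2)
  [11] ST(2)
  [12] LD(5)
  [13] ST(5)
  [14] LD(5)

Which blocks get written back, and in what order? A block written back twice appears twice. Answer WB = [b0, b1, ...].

  0 | R B2 → L2 miss [-]
  1 | R B4 → L0 miss [-]
  2 | W B6 → L2 miss [D]
  3 | W B6 → L2 hit [D]
  4 | R B7 → L3 miss [-]
  5 | R B0 → L0 miss [-]
  6 | W B0 → L0 hit [D]
  7 | R B4 → L0 miss wb→B0 [-]
  8 | R B4 → L0 hit [-]
  9 | W B4 → L0 hit [D]
  10 | R B2 → L2 miss wb→B6 [-]
  11 | W B2 → L2 hit [D]
  12 | R B5 → L1 miss [-]
  13 | W B5 → L1 hit [D]
  14 | R B5 → L1 hit [D]

WB = [0, 6]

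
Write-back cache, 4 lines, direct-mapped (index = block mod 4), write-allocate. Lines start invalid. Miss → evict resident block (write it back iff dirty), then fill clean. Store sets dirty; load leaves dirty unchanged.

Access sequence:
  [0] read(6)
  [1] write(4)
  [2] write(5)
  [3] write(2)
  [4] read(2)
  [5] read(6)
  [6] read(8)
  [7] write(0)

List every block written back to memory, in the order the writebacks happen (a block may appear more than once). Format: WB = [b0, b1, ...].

WB = [2, 4]

  0 | R B6 → L2 miss [-]
  1 | W B4 → L0 miss [D]
  2 | W B5 → L1 miss [D]
  3 | W B2 → L2 miss [D]
  4 | R B2 → L2 hit [D]
  5 | R B6 → L2 miss wb→B2 [-]
  6 | R B8 → L0 miss wb→B4 [-]
  7 | W B0 → L0 miss [D]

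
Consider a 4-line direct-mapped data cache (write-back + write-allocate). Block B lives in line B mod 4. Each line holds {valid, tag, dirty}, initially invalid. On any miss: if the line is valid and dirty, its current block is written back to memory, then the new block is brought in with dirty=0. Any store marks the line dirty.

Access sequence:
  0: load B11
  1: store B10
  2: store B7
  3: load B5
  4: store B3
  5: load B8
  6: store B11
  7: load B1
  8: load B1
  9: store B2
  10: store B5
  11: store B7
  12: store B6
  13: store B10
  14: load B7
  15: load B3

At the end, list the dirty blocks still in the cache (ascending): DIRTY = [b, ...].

0: R B11 -> L3 miss  d=-]
1: W B10 -> L2 miss  d=D]
2: W B7 -> L3 miss  d=D]
3: R B5 -> L1 miss  d=-]
4: W B3 -> L3 miss wb->B7  d=D]
5: R B8 -> L0 miss  d=-]
6: W B11 -> L3 miss wb->B3  d=D]
7: R B1 -> L1 miss  d=-]
8: R B1 -> L1 hit  d=-]
9: W B2 -> L2 miss wb->B10  d=D]
10: W B5 -> L1 miss  d=D]
11: W B7 -> L3 miss wb->B11  d=D]
12: W B6 -> L2 miss wb->B2  d=D]
13: W B10 -> L2 miss wb->B6  d=D]
14: R B7 -> L3 hit  d=D]
15: R B3 -> L3 miss wb->B7  d=-]

DIRTY = [5, 10]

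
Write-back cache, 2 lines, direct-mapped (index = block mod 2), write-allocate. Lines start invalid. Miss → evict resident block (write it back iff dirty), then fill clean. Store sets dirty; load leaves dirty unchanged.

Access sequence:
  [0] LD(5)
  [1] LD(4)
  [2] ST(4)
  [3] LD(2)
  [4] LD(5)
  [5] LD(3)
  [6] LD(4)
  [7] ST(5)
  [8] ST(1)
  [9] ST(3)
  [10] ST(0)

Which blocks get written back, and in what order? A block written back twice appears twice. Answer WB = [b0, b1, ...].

WB = [4, 5, 1]

  0 | R B5 → L1 miss [-]
  1 | R B4 → L0 miss [-]
  2 | W B4 → L0 hit [D]
  3 | R B2 → L0 miss wb→B4 [-]
  4 | R B5 → L1 hit [-]
  5 | R B3 → L1 miss [-]
  6 | R B4 → L0 miss [-]
  7 | W B5 → L1 miss [D]
  8 | W B1 → L1 miss wb→B5 [D]
  9 | W B3 → L1 miss wb→B1 [D]
  10 | W B0 → L0 miss [D]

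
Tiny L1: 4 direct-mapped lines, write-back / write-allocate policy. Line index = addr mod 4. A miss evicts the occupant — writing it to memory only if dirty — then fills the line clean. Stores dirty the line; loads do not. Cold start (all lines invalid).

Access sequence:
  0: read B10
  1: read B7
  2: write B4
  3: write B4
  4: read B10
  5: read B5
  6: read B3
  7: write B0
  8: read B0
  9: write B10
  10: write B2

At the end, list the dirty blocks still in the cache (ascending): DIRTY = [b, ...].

0: R B10 -> L2 miss  d=-]
1: R B7 -> L3 miss  d=-]
2: W B4 -> L0 miss  d=D]
3: W B4 -> L0 hit  d=D]
4: R B10 -> L2 hit  d=-]
5: R B5 -> L1 miss  d=-]
6: R B3 -> L3 miss  d=-]
7: W B0 -> L0 miss wb->B4  d=D]
8: R B0 -> L0 hit  d=D]
9: W B10 -> L2 hit  d=D]
10: W B2 -> L2 miss wb->B10  d=D]

DIRTY = [0, 2]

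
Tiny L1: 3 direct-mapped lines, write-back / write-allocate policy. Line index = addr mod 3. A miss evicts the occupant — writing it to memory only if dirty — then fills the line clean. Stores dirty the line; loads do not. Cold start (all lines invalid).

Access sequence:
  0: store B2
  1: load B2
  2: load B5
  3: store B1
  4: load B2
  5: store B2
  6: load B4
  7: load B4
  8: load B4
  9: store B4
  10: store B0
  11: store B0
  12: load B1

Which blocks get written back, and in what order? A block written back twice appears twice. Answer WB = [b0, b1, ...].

0: W B2 -> L2 miss  d=D]
1: R B2 -> L2 hit  d=D]
2: R B5 -> L2 miss wb->B2  d=-]
3: W B1 -> L1 miss  d=D]
4: R B2 -> L2 miss  d=-]
5: W B2 -> L2 hit  d=D]
6: R B4 -> L1 miss wb->B1  d=-]
7: R B4 -> L1 hit  d=-]
8: R B4 -> L1 hit  d=-]
9: W B4 -> L1 hit  d=D]
10: W B0 -> L0 miss  d=D]
11: W B0 -> L0 hit  d=D]
12: R B1 -> L1 miss wb->B4  d=-]

WB = [2, 1, 4]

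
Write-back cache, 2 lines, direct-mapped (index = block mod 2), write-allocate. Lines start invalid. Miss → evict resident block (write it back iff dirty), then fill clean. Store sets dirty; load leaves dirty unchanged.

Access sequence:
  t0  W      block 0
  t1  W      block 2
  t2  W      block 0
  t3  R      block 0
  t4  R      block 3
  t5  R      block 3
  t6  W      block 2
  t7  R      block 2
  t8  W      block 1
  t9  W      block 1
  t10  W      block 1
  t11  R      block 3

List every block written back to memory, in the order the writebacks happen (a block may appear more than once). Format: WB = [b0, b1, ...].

  0 | W B0 → L0 miss [D]
  1 | W B2 → L0 miss wb→B0 [D]
  2 | W B0 → L0 miss wb→B2 [D]
  3 | R B0 → L0 hit [D]
  4 | R B3 → L1 miss [-]
  5 | R B3 → L1 hit [-]
  6 | W B2 → L0 miss wb→B0 [D]
  7 | R B2 → L0 hit [D]
  8 | W B1 → L1 miss [D]
  9 | W B1 → L1 hit [D]
  10 | W B1 → L1 hit [D]
  11 | R B3 → L1 miss wb→B1 [-]

WB = [0, 2, 0, 1]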